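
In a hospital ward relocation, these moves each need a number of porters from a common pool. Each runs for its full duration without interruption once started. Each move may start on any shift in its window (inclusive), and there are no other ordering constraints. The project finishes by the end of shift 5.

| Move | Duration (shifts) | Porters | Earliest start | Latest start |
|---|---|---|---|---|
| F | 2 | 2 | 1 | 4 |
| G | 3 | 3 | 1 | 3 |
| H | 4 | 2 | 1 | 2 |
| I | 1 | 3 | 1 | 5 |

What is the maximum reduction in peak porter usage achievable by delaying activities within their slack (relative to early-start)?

5

Early-start peak: s1:10  s2:7  s3:5  s4:2  s5:0 ⇒ 10.
Leveled (F@1, G@3, H@2, I@1): s1:5  s2:4  s3:5  s4:5  s5:5 ⇒ 5.
Reduction 10 − 5 = 5.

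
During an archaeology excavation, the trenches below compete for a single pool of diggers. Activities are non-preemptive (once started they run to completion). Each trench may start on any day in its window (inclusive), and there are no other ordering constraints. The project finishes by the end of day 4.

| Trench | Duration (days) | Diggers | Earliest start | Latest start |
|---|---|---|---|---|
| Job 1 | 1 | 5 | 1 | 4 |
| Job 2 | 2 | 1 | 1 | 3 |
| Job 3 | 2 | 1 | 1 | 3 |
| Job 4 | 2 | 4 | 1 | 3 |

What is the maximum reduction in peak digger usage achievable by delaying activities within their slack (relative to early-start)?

5

Early-start peak: d1:11  d2:6  d3:0  d4:0 ⇒ 11.
Leveled (Job 1@1, Job 2@1, Job 3@2, Job 4@2): d1:6  d2:6  d3:5  d4:0 ⇒ 6.
Reduction 11 − 6 = 5.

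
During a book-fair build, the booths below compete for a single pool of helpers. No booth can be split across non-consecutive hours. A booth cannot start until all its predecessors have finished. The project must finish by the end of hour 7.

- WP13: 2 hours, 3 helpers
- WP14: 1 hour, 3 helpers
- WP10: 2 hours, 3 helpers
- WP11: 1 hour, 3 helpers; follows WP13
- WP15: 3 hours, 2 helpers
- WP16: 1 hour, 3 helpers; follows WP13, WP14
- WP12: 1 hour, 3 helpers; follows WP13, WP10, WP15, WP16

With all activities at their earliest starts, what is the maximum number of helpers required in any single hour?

Early-start schedule: WP13@1, WP14@1, WP10@1, WP11@3, WP15@1, WP16@3, WP12@4.
Load per hour: hour 1: 11, hour 2: 8, hour 3: 8, hour 4: 3, hour 5: 0, hour 6: 0, hour 7: 0.
Peak is 11.

11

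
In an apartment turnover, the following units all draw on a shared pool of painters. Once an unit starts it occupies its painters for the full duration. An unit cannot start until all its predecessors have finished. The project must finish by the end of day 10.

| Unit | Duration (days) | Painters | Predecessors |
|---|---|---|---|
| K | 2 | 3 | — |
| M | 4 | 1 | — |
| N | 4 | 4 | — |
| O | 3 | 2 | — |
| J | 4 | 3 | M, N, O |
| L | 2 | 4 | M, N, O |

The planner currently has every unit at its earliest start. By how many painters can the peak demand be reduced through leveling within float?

Early-start peak: d1:10  d2:10  d3:7  d4:5  d5:7  d6:7  d7:3  d8:3  d9:0  d10:0 ⇒ 10.
Leveled (K@1, M@1, N@3, O@1, J@7, L@7): d1:6  d2:6  d3:7  d4:5  d5:4  d6:4  d7:7  d8:7  d9:3  d10:3 ⇒ 7.
Reduction 10 − 7 = 3.

3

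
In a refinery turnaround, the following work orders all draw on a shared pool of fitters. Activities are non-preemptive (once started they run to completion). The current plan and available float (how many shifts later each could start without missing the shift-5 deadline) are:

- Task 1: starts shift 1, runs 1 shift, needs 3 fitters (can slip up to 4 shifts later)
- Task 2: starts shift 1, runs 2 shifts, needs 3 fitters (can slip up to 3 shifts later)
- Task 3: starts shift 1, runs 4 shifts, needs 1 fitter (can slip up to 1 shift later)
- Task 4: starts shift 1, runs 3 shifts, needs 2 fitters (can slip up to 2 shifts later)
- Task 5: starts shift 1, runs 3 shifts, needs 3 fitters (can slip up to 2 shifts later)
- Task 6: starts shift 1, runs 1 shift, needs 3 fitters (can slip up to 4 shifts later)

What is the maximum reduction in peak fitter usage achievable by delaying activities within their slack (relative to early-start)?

8

Early-start peak: s1:15  s2:9  s3:6  s4:1  s5:0 ⇒ 15.
Leveled (Task 1@1, Task 2@1, Task 3@1, Task 4@2, Task 5@3, Task 6@5): s1:7  s2:6  s3:6  s4:6  s5:6 ⇒ 7.
Reduction 15 − 7 = 8.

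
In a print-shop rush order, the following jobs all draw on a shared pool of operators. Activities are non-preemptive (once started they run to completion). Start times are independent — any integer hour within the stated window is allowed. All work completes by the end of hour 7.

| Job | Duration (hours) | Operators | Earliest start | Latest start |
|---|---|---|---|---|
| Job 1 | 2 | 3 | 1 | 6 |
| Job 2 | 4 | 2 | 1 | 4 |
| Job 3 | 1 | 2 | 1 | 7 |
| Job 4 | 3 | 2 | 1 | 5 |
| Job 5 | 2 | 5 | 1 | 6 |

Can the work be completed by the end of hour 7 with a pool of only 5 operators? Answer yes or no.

Schedule Job 1@1, Job 2@1, Job 3@5, Job 4@3, Job 5@6: h1:5  h2:5  h3:4  h4:4  h5:4  h6:5  h7:5 — peak 5 ≤ 5.

yes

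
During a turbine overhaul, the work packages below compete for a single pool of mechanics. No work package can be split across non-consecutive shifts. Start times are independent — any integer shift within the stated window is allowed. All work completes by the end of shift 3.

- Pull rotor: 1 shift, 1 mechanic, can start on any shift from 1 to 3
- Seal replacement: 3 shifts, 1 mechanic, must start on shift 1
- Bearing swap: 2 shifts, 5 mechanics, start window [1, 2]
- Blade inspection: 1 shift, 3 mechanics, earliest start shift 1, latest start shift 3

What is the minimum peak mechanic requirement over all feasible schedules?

Early-start (Pull rotor@1, Seal replacement@1, Bearing swap@1, Blade inspection@1) gives peak 10: s1:10  s2:6  s3:1.
Shift Bearing swap→2.
Schedule Pull rotor@1, Seal replacement@1, Bearing swap@2, Blade inspection@1: s1:5  s2:6  s3:6 — peak 6.
Total mechanic-shifts = 17 over 3 shifts ⇒ peak ≥ ⌈17/3⌉ = 6, so 6 is optimal.

6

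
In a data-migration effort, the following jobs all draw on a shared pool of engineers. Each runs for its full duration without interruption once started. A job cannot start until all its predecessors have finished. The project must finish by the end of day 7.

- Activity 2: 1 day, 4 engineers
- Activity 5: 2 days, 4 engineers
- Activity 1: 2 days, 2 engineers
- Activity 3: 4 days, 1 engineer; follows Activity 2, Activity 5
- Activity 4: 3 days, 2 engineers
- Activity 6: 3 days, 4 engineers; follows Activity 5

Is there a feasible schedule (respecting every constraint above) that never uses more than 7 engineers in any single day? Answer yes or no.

Schedule Activity 2@1, Activity 5@2, Activity 1@1, Activity 3@4, Activity 4@3, Activity 6@4: d1:6  d2:6  d3:6  d4:7  d5:7  d6:5  d7:1 — peak 7 ≤ 7.

yes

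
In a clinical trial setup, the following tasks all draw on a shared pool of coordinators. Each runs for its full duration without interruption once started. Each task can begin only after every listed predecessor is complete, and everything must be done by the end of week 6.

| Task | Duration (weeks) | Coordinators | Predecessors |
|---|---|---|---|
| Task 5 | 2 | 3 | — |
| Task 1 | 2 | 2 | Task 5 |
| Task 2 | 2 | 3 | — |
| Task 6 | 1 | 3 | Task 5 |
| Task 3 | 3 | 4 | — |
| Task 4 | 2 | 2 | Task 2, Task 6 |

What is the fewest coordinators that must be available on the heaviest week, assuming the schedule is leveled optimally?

Early-start (Task 5@1, Task 1@3, Task 2@1, Task 6@3, Task 3@1, Task 4@4) gives peak 10: w1:10  w2:10  w3:9  w4:4  w5:2  w6:0.
Shift Task 3→4, Task 4→5.
Schedule Task 5@1, Task 1@3, Task 2@1, Task 6@3, Task 3@4, Task 4@5: w1:6  w2:6  w3:5  w4:6  w5:6  w6:6 — peak 6.
Total coordinator-weeks = 35 over 6 weeks ⇒ peak ≥ ⌈35/6⌉ = 6, so 6 is optimal.

6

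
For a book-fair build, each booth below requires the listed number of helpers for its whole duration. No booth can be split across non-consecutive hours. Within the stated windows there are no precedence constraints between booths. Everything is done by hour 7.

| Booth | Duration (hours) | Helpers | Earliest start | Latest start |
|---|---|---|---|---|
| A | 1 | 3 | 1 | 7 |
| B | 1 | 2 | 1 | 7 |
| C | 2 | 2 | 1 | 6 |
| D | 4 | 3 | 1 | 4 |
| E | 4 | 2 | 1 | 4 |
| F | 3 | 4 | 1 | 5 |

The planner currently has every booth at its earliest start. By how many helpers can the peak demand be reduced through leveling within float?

9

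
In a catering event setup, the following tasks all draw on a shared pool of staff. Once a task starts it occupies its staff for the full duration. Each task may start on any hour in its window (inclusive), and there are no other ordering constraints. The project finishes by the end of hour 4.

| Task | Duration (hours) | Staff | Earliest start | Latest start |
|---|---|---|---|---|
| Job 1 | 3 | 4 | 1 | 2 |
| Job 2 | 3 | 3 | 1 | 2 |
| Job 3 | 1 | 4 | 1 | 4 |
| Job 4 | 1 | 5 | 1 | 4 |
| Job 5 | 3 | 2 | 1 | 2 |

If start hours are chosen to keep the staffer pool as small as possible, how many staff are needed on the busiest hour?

9

Early-start (Job 1@1, Job 2@1, Job 3@1, Job 4@1, Job 5@1) gives peak 18: h1:18  h2:9  h3:9  h4:0.
Shift Job 3→4, Job 4→4.
Schedule Job 1@1, Job 2@1, Job 3@4, Job 4@4, Job 5@1: h1:9  h2:9  h3:9  h4:9 — peak 9.
Total staffer-hours = 36 over 4 hours ⇒ peak ≥ ⌈36/4⌉ = 9, so 9 is optimal.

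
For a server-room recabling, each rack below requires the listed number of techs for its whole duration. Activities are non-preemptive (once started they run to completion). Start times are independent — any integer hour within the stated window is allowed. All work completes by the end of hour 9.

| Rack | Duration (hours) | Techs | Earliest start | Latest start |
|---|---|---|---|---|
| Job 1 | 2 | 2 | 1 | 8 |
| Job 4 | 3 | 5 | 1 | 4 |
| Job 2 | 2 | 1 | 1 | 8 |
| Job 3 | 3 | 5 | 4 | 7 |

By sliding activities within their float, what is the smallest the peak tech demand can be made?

Early-start (Job 1@1, Job 4@1, Job 2@1, Job 3@4) gives peak 8: h1:8  h2:8  h3:5  h4:5  h5:5  h6:5  h7:0  h8:0  h9:0.
Shift Job 4→3, Job 3→6.
Schedule Job 1@1, Job 4@3, Job 2@1, Job 3@6: h1:3  h2:3  h3:5  h4:5  h5:5  h6:5  h7:5  h8:5  h9:0 — peak 5.

5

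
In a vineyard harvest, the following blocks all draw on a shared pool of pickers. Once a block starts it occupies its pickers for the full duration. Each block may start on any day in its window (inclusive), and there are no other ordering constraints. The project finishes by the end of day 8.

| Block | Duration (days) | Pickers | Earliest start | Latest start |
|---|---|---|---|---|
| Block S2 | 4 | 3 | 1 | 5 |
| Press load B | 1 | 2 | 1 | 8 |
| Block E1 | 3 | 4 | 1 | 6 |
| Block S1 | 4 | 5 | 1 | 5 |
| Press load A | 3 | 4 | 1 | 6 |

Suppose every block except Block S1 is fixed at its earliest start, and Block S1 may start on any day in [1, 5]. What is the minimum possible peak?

Block S1@1: d1:18  d2:16  d3:16  d4:8  d5:0  d6:0  d7:0  d8:0 → peak 18
Block S1@2: d1:13  d2:16  d3:16  d4:8  d5:5  d6:0  d7:0  d8:0 → peak 16
Block S1@3: d1:13  d2:11  d3:16  d4:8  d5:5  d6:5  d7:0  d8:0 → peak 16
Block S1@4: d1:13  d2:11  d3:11  d4:8  d5:5  d6:5  d7:5  d8:0 → peak 13
Block S1@5: d1:13  d2:11  d3:11  d4:3  d5:5  d6:5  d7:5  d8:5 → peak 13
Best is Block S1@4, peak 13.

13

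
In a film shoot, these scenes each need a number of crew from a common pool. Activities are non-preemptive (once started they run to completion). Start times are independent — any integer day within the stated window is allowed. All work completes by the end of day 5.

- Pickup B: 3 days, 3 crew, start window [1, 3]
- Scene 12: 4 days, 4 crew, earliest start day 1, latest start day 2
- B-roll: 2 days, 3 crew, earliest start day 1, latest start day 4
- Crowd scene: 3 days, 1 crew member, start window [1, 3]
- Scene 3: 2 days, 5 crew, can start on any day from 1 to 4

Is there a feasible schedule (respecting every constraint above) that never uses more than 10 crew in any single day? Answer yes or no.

Schedule Pickup B@1, Scene 12@1, B-roll@1, Crowd scene@3, Scene 3@4: d1:10  d2:10  d3:8  d4:10  d5:6 — peak 10 ≤ 10.

yes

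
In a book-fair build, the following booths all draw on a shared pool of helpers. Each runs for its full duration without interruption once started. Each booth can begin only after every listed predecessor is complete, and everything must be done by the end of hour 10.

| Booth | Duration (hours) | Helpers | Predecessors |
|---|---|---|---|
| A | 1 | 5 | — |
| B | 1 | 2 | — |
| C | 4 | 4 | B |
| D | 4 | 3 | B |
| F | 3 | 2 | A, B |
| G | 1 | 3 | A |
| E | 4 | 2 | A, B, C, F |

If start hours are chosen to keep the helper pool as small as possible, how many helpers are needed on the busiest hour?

6

Early-start (A@1, B@1, C@2, D@2, F@2, G@2, E@6) gives peak 12: h1:7  h2:12  h3:9  h4:9  h5:7  h6:2  h7:2  h8:2  h9:2  h10:0.
Shift B→2, C→3, D→7, F→3, E→7.
Schedule A@1, B@2, C@3, D@7, F@3, G@2, E@7: h1:5  h2:5  h3:6  h4:6  h5:6  h6:4  h7:5  h8:5  h9:5  h10:5 — peak 6.
Total helper-hours = 52 over 10 hours ⇒ peak ≥ ⌈52/10⌉ = 6, so 6 is optimal.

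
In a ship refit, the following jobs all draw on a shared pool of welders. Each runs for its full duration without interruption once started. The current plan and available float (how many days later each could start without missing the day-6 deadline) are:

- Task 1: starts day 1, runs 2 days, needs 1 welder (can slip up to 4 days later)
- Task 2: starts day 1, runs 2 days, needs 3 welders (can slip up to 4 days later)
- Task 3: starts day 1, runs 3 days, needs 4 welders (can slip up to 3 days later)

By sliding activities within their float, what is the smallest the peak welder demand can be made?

4

Early-start (Task 1@1, Task 2@1, Task 3@1) gives peak 8: d1:8  d2:8  d3:4  d4:0  d5:0  d6:0.
Shift Task 3→3.
Schedule Task 1@1, Task 2@1, Task 3@3: d1:4  d2:4  d3:4  d4:4  d5:4  d6:0 — peak 4.
Total welder-days = 20 over 6 days ⇒ peak ≥ ⌈20/6⌉ = 4, so 4 is optimal.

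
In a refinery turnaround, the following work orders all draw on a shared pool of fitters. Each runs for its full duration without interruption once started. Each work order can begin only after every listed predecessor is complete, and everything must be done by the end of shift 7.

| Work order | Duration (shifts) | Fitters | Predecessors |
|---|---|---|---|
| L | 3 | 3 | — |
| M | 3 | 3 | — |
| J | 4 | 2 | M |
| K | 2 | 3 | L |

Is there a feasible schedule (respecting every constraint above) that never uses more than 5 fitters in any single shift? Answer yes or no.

The minimum achievable peak is 6; 5 < 6, so no feasible schedule stays within the cap.

no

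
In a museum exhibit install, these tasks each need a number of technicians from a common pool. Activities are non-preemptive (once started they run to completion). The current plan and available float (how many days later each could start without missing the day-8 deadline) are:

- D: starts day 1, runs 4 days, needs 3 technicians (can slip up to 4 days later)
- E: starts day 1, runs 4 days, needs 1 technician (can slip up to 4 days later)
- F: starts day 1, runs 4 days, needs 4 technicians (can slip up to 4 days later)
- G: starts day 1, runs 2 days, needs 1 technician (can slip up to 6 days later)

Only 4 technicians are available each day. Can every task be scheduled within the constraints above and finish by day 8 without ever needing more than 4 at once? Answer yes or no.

Total technician-days = 34; over 8 days the average is 34/8 > 4, so some day must exceed 4.

no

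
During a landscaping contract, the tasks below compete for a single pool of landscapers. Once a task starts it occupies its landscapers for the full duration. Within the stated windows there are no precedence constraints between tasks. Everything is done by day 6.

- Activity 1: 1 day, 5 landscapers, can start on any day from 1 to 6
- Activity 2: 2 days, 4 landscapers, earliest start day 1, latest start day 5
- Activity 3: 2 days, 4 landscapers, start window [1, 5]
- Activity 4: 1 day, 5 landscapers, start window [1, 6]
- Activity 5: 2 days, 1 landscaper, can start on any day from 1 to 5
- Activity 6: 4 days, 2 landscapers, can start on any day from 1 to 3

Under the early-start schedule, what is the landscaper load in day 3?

At early start, day 3 has: Activity 6.
Demand: 2 = 2.

2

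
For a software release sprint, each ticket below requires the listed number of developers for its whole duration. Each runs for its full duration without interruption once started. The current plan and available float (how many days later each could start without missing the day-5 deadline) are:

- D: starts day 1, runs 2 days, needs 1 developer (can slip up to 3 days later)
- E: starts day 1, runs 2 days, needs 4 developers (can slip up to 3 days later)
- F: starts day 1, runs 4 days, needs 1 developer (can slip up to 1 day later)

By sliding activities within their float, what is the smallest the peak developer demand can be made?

5

Early-start (D@1, E@1, F@1) gives peak 6: d1:6  d2:6  d3:1  d4:1  d5:0.
Shift E→3.
Schedule D@1, E@3, F@1: d1:2  d2:2  d3:5  d4:5  d5:0 — peak 5.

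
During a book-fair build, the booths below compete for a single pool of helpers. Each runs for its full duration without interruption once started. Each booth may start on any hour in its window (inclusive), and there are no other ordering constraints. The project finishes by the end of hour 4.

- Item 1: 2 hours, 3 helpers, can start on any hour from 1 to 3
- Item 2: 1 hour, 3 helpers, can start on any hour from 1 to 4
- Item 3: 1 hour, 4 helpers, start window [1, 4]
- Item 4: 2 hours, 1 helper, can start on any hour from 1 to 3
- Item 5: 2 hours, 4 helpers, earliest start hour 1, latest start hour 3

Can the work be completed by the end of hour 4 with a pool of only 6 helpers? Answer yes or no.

The minimum achievable peak is 7; 6 < 7, so no feasible schedule stays within the cap.

no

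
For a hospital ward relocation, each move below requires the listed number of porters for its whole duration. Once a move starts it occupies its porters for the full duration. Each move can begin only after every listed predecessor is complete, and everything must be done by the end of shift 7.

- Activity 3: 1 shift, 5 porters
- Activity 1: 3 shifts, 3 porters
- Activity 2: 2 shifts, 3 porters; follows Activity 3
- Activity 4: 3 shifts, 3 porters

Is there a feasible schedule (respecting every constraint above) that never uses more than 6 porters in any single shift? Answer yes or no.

Schedule Activity 3@1, Activity 1@2, Activity 2@2, Activity 4@4: s1:5  s2:6  s3:6  s4:6  s5:3  s6:3  s7:0 — peak 6 ≤ 6.

yes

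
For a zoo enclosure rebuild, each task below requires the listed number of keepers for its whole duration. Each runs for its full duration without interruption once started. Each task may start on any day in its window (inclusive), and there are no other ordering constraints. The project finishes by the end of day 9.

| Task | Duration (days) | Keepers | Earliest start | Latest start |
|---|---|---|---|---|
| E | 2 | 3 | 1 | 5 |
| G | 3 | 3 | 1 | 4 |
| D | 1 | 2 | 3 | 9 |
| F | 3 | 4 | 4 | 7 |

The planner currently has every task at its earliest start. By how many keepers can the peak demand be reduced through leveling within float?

Early-start peak: d1:6  d2:6  d3:5  d4:4  d5:4  d6:4  d7:0  d8:0  d9:0 ⇒ 6.
Leveled (E@1, G@3, D@6, F@7): d1:3  d2:3  d3:3  d4:3  d5:3  d6:2  d7:4  d8:4  d9:4 ⇒ 4.
Reduction 6 − 4 = 2.

2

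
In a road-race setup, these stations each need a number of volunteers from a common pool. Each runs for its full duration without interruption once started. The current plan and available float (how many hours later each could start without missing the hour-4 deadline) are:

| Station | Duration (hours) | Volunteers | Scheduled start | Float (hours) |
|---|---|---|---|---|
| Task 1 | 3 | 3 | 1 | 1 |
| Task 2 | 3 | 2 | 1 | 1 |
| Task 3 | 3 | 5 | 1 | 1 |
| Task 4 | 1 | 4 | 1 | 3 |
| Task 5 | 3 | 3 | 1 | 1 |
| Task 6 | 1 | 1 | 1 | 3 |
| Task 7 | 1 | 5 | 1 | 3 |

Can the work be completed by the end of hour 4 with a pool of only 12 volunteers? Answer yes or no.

Total volunteer-hours = 49; over 4 hours the average is 49/4 > 12, so some hour must exceed 12.

no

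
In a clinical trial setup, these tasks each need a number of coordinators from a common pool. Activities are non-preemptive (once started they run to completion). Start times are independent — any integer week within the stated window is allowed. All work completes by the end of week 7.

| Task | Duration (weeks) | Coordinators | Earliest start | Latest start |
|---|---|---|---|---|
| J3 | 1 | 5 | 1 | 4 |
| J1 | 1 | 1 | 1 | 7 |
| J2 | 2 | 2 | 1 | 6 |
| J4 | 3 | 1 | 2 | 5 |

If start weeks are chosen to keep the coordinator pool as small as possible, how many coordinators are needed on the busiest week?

Early-start (J3@1, J1@1, J2@1, J4@2) gives peak 8: w1:8  w2:3  w3:1  w4:1  w5:0  w6:0  w7:0.
Shift J1→2, J2→2.
Schedule J3@1, J1@2, J2@2, J4@2: w1:5  w2:4  w3:3  w4:1  w5:0  w6:0  w7:0 — peak 5.

5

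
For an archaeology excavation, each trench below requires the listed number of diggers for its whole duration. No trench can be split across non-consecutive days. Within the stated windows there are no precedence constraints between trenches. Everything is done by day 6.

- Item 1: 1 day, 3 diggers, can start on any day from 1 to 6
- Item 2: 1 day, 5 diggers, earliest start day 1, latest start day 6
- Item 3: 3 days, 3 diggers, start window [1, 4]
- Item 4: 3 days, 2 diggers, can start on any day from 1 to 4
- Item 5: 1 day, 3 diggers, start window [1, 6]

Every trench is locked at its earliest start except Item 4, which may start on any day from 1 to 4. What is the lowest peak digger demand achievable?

Item 4@1: d1:16  d2:5  d3:5  d4:0  d5:0  d6:0 → peak 16
Item 4@2: d1:14  d2:5  d3:5  d4:2  d5:0  d6:0 → peak 14
Item 4@3: d1:14  d2:3  d3:5  d4:2  d5:2  d6:0 → peak 14
Item 4@4: d1:14  d2:3  d3:3  d4:2  d5:2  d6:2 → peak 14
Best is Item 4@2, peak 14.

14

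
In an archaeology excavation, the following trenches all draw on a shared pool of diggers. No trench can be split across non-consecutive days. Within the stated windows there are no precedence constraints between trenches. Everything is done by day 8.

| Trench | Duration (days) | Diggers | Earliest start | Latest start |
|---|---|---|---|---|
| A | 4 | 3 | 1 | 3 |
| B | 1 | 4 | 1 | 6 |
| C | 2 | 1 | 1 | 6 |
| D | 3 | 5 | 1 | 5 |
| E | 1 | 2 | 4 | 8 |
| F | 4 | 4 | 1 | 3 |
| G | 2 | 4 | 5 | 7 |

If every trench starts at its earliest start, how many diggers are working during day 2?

13

At early start, day 2 has: A, C, D, F.
Demand: 3 + 1 + 5 + 4 = 13.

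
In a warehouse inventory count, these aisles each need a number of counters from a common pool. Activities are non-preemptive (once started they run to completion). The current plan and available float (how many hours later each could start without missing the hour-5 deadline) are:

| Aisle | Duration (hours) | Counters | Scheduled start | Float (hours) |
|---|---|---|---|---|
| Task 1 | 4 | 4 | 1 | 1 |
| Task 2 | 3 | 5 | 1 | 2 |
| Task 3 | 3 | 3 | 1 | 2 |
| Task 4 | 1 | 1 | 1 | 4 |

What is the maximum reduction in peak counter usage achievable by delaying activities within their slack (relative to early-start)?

Early-start peak: h1:13  h2:12  h3:12  h4:4  h5:0 ⇒ 13.
Leveled (Task 1@1, Task 2@1, Task 3@1, Task 4@4): h1:12  h2:12  h3:12  h4:5  h5:0 ⇒ 12.
Reduction 13 − 12 = 1.

1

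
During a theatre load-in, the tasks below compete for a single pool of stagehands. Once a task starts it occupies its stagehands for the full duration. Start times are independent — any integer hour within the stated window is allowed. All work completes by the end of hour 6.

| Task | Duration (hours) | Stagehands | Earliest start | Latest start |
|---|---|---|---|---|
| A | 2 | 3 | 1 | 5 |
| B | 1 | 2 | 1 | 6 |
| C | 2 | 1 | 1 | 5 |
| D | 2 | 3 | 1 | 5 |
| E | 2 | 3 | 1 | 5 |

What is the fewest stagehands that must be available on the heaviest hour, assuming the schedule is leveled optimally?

Early-start (A@1, B@1, C@1, D@1, E@1) gives peak 12: h1:12  h2:10  h3:0  h4:0  h5:0  h6:0.
Shift C→2, D→3, E→5.
Schedule A@1, B@1, C@2, D@3, E@5: h1:5  h2:4  h3:4  h4:3  h5:3  h6:3 — peak 5.

5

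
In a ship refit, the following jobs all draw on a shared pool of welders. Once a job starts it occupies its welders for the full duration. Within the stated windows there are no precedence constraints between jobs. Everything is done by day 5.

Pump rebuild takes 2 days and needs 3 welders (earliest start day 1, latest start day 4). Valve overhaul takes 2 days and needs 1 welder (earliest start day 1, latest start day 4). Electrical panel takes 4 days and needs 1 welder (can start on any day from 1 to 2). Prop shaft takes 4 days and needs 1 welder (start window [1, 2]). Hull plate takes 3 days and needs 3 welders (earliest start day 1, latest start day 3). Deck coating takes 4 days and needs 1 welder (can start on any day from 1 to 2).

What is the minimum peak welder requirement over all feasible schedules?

7

Early-start (Pump rebuild@1, Valve overhaul@1, Electrical panel@1, Prop shaft@1, Hull plate@1, Deck coating@1) gives peak 10: d1:10  d2:10  d3:6  d4:3  d5:0.
Shift Hull plate→3.
Schedule Pump rebuild@1, Valve overhaul@1, Electrical panel@1, Prop shaft@1, Hull plate@3, Deck coating@1: d1:7  d2:7  d3:6  d4:6  d5:3 — peak 7.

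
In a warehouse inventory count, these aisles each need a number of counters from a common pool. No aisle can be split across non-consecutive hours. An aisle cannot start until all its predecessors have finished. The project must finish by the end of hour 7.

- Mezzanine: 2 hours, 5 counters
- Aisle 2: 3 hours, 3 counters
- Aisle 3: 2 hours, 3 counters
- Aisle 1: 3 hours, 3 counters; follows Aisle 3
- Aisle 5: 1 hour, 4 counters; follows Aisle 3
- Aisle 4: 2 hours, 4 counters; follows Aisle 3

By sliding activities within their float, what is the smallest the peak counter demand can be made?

8

Early-start (Mezzanine@1, Aisle 2@1, Aisle 3@1, Aisle 1@3, Aisle 5@3, Aisle 4@3) gives peak 14: h1:11  h2:11  h3:14  h4:7  h5:3  h6:0  h7:0.
Shift Aisle 3→3, Aisle 1→5, Aisle 5→5, Aisle 4→6.
Schedule Mezzanine@1, Aisle 2@1, Aisle 3@3, Aisle 1@5, Aisle 5@5, Aisle 4@6: h1:8  h2:8  h3:6  h4:3  h5:7  h6:7  h7:7 — peak 8.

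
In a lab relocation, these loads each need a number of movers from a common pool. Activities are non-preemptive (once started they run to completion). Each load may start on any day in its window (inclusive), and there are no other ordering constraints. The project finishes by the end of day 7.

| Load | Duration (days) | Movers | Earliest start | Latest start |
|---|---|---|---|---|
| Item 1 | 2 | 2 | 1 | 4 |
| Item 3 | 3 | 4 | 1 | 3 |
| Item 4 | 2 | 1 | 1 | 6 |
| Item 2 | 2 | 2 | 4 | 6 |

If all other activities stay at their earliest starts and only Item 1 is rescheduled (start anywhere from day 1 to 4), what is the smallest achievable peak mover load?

Item 1@1: d1:7  d2:7  d3:4  d4:2  d5:2  d6:0  d7:0 → peak 7
Item 1@2: d1:5  d2:7  d3:6  d4:2  d5:2  d6:0  d7:0 → peak 7
Item 1@3: d1:5  d2:5  d3:6  d4:4  d5:2  d6:0  d7:0 → peak 6
Item 1@4: d1:5  d2:5  d3:4  d4:4  d5:4  d6:0  d7:0 → peak 5
Best is Item 1@4, peak 5.

5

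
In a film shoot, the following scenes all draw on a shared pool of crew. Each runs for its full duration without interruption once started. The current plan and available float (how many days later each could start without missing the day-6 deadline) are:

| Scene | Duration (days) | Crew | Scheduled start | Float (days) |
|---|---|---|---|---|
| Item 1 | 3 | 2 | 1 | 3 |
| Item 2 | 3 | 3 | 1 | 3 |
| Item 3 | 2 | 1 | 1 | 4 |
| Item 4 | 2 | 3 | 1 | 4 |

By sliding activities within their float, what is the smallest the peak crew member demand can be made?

5

Early-start (Item 1@1, Item 2@1, Item 3@1, Item 4@1) gives peak 9: d1:9  d2:9  d3:5  d4:0  d5:0  d6:0.
Shift Item 3→4, Item 4→4.
Schedule Item 1@1, Item 2@1, Item 3@4, Item 4@4: d1:5  d2:5  d3:5  d4:4  d5:4  d6:0 — peak 5.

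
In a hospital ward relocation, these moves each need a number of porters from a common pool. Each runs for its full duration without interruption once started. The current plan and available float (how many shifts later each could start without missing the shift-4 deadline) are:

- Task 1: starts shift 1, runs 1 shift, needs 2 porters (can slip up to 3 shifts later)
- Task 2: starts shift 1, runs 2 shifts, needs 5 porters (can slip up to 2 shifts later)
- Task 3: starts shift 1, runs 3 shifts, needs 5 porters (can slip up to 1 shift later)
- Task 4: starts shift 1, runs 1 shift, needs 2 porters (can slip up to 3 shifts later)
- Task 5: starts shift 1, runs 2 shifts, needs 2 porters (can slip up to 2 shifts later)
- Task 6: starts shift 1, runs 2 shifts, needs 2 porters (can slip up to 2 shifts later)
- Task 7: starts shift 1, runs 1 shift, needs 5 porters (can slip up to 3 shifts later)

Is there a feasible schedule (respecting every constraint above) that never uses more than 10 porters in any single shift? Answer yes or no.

no

Total porter-shifts = 42; over 4 shifts the average is 42/4 > 10, so some shift must exceed 10.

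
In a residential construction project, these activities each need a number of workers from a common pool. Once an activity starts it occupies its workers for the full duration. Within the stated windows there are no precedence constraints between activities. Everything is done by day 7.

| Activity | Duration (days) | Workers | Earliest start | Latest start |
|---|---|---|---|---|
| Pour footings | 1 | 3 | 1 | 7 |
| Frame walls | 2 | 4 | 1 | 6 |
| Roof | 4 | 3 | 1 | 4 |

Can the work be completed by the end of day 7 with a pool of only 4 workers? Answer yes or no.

Schedule Pour footings@1, Frame walls@2, Roof@4: d1:3  d2:4  d3:4  d4:3  d5:3  d6:3  d7:3 — peak 4 ≤ 4.

yes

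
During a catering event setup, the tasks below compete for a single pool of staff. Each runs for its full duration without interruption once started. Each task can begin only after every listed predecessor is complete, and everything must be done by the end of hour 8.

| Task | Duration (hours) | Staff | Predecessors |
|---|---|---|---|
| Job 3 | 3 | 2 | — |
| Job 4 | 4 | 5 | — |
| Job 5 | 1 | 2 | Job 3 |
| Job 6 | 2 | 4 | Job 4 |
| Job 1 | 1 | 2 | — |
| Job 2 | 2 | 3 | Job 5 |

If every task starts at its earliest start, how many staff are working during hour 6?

7

At early start, hour 6 has: Job 6, Job 2.
Demand: 4 + 3 = 7.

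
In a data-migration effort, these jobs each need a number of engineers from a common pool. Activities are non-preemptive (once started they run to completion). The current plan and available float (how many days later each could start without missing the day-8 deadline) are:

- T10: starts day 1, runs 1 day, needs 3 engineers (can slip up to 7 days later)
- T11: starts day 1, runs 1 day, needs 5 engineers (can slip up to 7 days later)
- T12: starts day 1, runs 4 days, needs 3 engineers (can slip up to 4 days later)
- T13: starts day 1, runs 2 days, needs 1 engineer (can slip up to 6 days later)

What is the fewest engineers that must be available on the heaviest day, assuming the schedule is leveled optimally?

5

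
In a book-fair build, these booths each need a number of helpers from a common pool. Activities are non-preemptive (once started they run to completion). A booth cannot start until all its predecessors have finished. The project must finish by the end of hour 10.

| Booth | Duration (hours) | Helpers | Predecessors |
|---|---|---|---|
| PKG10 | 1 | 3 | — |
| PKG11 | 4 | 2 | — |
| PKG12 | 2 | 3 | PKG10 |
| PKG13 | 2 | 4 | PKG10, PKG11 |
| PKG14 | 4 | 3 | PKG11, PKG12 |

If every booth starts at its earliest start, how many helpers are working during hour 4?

2

At early start, hour 4 has: PKG11.
Demand: 2 = 2.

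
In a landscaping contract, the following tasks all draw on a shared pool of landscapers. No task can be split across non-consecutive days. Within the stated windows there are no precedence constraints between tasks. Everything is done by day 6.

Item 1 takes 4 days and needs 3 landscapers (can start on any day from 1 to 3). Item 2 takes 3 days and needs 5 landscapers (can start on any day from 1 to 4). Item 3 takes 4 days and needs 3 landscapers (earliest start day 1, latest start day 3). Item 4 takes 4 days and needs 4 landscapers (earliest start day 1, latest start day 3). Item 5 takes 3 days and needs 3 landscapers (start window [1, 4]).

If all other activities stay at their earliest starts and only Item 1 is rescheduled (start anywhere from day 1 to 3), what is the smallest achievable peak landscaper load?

Item 1@1: d1:18  d2:18  d3:18  d4:10  d5:0  d6:0 → peak 18
Item 1@2: d1:15  d2:18  d3:18  d4:10  d5:3  d6:0 → peak 18
Item 1@3: d1:15  d2:15  d3:18  d4:10  d5:3  d6:3 → peak 18
Best is Item 1@1, peak 18.

18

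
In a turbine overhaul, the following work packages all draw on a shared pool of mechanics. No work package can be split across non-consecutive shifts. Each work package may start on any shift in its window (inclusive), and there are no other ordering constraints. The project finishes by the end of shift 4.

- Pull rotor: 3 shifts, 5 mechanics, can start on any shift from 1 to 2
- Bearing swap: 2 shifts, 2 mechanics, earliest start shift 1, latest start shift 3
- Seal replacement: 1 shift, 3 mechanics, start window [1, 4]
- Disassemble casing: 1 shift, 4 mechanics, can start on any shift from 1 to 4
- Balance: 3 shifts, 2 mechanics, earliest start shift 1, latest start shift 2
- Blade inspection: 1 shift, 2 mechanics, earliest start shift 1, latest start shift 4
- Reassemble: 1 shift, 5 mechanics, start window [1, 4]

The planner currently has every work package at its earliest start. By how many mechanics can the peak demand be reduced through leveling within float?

Early-start peak: s1:23  s2:9  s3:7  s4:0 ⇒ 23.
Leveled (Pull rotor@1, Bearing swap@3, Seal replacement@2, Disassemble casing@4, Balance@2, Blade inspection@4, Reassemble@1): s1:10  s2:10  s3:9  s4:10 ⇒ 10.
Reduction 23 − 10 = 13.

13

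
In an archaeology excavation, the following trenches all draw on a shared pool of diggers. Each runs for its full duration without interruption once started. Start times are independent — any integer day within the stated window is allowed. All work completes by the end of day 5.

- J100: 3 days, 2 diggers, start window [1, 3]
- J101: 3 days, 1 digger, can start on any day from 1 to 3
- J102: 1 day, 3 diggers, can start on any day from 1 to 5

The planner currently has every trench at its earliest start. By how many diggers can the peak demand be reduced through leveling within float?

3

Early-start peak: d1:6  d2:3  d3:3  d4:0  d5:0 ⇒ 6.
Leveled (J100@1, J101@1, J102@4): d1:3  d2:3  d3:3  d4:3  d5:0 ⇒ 3.
Reduction 6 − 3 = 3.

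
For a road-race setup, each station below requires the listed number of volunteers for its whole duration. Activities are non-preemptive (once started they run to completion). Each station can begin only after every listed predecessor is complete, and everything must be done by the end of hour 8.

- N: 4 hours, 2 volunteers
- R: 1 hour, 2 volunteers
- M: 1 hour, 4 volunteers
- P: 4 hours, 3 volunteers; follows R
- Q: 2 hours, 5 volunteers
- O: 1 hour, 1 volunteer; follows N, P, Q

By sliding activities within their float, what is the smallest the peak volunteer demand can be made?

Early-start (N@1, R@1, M@1, P@2, Q@1, O@6) gives peak 13: h1:13  h2:10  h3:5  h4:5  h5:3  h6:1  h7:0  h8:0.
Shift M→8, Q→6, O→8.
Schedule N@1, R@1, M@8, P@2, Q@6, O@8: h1:4  h2:5  h3:5  h4:5  h5:3  h6:5  h7:5  h8:5 — peak 5.
Total volunteer-hours = 37 over 8 hours ⇒ peak ≥ ⌈37/8⌉ = 5, so 5 is optimal.

5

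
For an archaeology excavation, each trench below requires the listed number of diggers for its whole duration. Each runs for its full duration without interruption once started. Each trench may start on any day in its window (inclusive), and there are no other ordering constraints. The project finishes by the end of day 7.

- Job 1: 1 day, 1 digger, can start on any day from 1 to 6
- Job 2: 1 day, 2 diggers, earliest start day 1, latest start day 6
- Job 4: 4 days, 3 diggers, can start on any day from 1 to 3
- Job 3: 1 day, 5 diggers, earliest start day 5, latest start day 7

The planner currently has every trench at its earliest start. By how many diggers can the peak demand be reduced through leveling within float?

1

Early-start peak: d1:6  d2:3  d3:3  d4:3  d5:5  d6:0  d7:0 ⇒ 6.
Leveled (Job 1@1, Job 2@1, Job 4@2, Job 3@6): d1:3  d2:3  d3:3  d4:3  d5:3  d6:5  d7:0 ⇒ 5.
Reduction 6 − 5 = 1.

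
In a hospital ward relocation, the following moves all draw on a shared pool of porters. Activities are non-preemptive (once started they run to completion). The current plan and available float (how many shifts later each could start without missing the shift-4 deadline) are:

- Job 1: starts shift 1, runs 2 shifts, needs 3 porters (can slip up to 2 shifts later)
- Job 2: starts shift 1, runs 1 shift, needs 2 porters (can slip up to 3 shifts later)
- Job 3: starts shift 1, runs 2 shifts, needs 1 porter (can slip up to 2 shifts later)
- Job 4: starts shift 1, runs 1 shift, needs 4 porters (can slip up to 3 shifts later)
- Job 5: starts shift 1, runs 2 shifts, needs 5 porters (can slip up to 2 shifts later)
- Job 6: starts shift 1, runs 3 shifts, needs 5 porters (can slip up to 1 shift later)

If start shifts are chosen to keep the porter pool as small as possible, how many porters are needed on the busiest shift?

Early-start (Job 1@1, Job 2@1, Job 3@1, Job 4@1, Job 5@1, Job 6@1) gives peak 20: s1:20  s2:14  s3:5  s4:0.
Shift Job 5→3, Job 6→2.
Schedule Job 1@1, Job 2@1, Job 3@1, Job 4@1, Job 5@3, Job 6@2: s1:10  s2:9  s3:10  s4:10 — peak 10.
Total porter-shifts = 39 over 4 shifts ⇒ peak ≥ ⌈39/4⌉ = 10, so 10 is optimal.

10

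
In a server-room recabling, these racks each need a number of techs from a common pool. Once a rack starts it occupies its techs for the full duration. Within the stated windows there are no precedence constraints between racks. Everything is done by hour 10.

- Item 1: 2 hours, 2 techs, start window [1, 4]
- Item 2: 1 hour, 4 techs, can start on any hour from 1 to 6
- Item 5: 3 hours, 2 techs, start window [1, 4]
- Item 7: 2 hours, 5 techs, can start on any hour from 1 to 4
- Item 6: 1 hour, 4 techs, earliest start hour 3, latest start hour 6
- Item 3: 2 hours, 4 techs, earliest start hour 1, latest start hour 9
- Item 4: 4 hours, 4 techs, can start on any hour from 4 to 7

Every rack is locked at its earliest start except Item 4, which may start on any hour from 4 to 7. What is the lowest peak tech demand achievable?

17

Item 4@4: h1:17  h2:13  h3:6  h4:4  h5:4  h6:4  h7:4  h8:0  h9:0  h10:0 → peak 17
Item 4@5: h1:17  h2:13  h3:6  h4:0  h5:4  h6:4  h7:4  h8:4  h9:0  h10:0 → peak 17
Item 4@6: h1:17  h2:13  h3:6  h4:0  h5:0  h6:4  h7:4  h8:4  h9:4  h10:0 → peak 17
Item 4@7: h1:17  h2:13  h3:6  h4:0  h5:0  h6:0  h7:4  h8:4  h9:4  h10:4 → peak 17
Best is Item 4@4, peak 17.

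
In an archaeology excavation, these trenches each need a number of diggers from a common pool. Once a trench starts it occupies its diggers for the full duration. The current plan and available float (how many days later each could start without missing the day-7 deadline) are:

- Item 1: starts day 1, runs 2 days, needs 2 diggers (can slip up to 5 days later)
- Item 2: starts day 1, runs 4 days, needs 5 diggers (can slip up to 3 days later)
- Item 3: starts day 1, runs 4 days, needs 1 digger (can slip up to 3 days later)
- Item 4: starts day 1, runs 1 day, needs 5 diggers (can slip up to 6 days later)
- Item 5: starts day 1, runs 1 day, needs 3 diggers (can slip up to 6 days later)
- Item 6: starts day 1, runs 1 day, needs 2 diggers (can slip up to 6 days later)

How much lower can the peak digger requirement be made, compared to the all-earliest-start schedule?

12

Early-start peak: d1:18  d2:8  d3:6  d4:6  d5:0  d6:0  d7:0 ⇒ 18.
Leveled (Item 1@1, Item 2@3, Item 3@1, Item 4@7, Item 5@1, Item 6@2): d1:6  d2:5  d3:6  d4:6  d5:5  d6:5  d7:5 ⇒ 6.
Reduction 18 − 6 = 12.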